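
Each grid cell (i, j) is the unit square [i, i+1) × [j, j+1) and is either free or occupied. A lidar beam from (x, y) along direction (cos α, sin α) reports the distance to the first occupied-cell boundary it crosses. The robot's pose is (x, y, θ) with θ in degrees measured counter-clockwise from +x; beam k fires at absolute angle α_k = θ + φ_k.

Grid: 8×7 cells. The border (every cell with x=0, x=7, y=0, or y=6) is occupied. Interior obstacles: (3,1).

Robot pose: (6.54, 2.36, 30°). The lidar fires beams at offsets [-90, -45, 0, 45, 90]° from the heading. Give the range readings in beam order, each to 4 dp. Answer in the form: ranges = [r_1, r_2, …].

beam 1: φ=-90°, α=300°
  cosα=0.5000 sinα=-0.8660 | (6,2) | tMaxX 0.9200 tMaxY 0.4157 | tΔX 2.0000 tΔY 1.1547
    t=0.4157 [y] (6,1)
    t=0.9200 [x] (7,1) — stop
  → r_1 = 0.9200
beam 2: φ=-45°, α=345°
  cosα=0.9659 sinα=-0.2588 | (6,2) | tMaxX 0.4762 tMaxY 1.3909 | tΔX 1.0353 tΔY 3.8637
    t=0.4762 [x] (7,2) — stop
  → r_2 = 0.4762
beam 3: φ=0°, α=30°
  cosα=0.8660 sinα=0.5000 | (6,2) | tMaxX 0.5312 tMaxY 1.2800 | tΔX 1.1547 tΔY 2.0000
    t=0.5312 [x] (7,2) — stop
  → r_3 = 0.5312
beam 4: φ=45°, α=75°
  cosα=0.2588 sinα=0.9659 | (6,2) | tMaxX 1.7773 tMaxY 0.6626 | tΔX 3.8637 tΔY 1.0353
    t=0.6626 [y] (6,3)
    t=1.6979 [y] (6,4)
    t=1.7773 [x] (7,4) — stop
  → r_4 = 1.7773
beam 5: φ=90°, α=120°
  cosα=-0.5000 sinα=0.8660 | (6,2) | tMaxX 1.0800 tMaxY 0.7390 | tΔX 2.0000 tΔY 1.1547
    t=0.7390 [y] (6,3)
    t=1.0800 [x] (5,3)
    t=1.8937 [y] (5,4)
    t=3.0484 [y] (5,5)
    t=3.0800 [x] (4,5)
    t=4.2031 [y] (4,6) — stop
  → r_5 = 4.2031

ranges = [0.9200, 0.4762, 0.5312, 1.7773, 4.2031]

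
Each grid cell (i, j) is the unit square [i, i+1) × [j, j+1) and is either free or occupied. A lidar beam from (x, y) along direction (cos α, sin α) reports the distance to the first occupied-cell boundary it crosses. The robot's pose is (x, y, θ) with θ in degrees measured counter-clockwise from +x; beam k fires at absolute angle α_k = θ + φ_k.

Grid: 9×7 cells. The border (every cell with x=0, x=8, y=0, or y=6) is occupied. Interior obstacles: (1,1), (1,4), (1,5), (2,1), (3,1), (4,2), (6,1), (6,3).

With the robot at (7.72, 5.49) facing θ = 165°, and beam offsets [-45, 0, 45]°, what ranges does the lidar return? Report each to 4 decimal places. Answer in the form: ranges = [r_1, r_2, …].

ranges = [0.5889, 1.9705, 6.9800]

beam 1: φ=-45°, α=120°
  cosα=-0.5000 sinα=0.8660 | (7,5) | tMaxX 1.4400 tMaxY 0.5889 | tΔX 2.0000 tΔY 1.1547
    t=0.5889 [y] (7,6) — stop
  → r_1 = 0.5889
beam 2: φ=0°, α=165°
  cosα=-0.9659 sinα=0.2588 | (7,5) | tMaxX 0.7454 tMaxY 1.9705 | tΔX 1.0353 tΔY 3.8637
    t=0.7454 [x] (6,5)
    t=1.7807 [x] (5,5)
    t=1.9705 [y] (5,6) — stop
  → r_2 = 1.9705
beam 3: φ=45°, α=210°
  cosα=-0.8660 sinα=-0.5000 | (7,5) | tMaxX 0.8314 tMaxY 0.9800 | tΔX 1.1547 tΔY 2.0000
    t=0.8314 [x] (6,5)
    t=0.9800 [y] (6,4)
    t=1.9861 [x] (5,4)
    t=2.9800 [y] (5,3)
    t=3.1408 [x] (4,3)
    t=4.2955 [x] (3,3)
    t=4.9800 [y] (3,2)
    t=5.4502 [x] (2,2)
    t=6.6049 [x] (1,2)
    t=6.9800 [y] (1,1) — stop
  → r_3 = 6.9800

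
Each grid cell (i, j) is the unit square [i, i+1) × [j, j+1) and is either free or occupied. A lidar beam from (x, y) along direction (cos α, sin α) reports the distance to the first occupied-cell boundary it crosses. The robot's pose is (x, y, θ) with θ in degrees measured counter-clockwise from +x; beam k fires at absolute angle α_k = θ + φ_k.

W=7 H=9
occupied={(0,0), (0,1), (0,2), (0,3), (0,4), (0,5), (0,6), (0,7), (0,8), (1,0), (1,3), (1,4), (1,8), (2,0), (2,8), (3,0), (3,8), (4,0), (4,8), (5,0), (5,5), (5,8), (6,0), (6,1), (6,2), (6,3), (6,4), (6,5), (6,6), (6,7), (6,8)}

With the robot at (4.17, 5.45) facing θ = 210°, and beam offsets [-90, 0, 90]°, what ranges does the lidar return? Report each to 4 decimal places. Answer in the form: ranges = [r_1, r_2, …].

ranges = [2.9445, 2.5057, 3.6600]

beam 1: φ=-90°, α=120°
  dir = (cos 120°, sin 120°) = (-0.5000, 0.8660); from cell (4,5)
  next x-line at t=0.3400, next y-line at t=0.6351; Δt_x=2.0000, Δt_y=1.1547
    x: enter (3,5) at t=0.3400
    y: enter (3,6) at t=0.6351
    y: enter (3,7) at t=1.7898
    x: enter (2,7) at t=2.3400
    y: enter (2,8) at t=2.9445 ← occupied
  → r_1 = 2.9445
beam 2: φ=0°, α=210°
  dir = (cos 210°, sin 210°) = (-0.8660, -0.5000); from cell (4,5)
  next x-line at t=0.1963, next y-line at t=0.9000; Δt_x=1.1547, Δt_y=2.0000
    x: enter (3,5) at t=0.1963
    y: enter (3,4) at t=0.9000
    x: enter (2,4) at t=1.3510
    x: enter (1,4) at t=2.5057 ← occupied
  → r_2 = 2.5057
beam 3: φ=90°, α=300°
  dir = (cos 300°, sin 300°) = (0.5000, -0.8660); from cell (4,5)
  next x-line at t=1.6600, next y-line at t=0.5196; Δt_x=2.0000, Δt_y=1.1547
    y: enter (4,4) at t=0.5196
    x: enter (5,4) at t=1.6600
    y: enter (5,3) at t=1.6743
    y: enter (5,2) at t=2.8290
    x: enter (6,2) at t=3.6600 ← occupied
  → r_3 = 3.6600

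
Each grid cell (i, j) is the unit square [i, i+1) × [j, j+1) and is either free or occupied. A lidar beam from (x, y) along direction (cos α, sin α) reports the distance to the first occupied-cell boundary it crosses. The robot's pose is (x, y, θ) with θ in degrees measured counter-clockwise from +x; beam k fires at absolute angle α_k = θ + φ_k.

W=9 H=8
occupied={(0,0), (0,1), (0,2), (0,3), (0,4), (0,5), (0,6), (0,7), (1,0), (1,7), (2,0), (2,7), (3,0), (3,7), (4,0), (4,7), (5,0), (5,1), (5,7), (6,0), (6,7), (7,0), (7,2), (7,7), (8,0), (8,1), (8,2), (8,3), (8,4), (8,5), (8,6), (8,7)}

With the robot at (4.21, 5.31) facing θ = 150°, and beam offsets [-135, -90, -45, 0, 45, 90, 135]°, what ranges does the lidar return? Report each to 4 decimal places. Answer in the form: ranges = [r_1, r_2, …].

beam 1: φ=-135°, α=15°
  dir = (cos 15°, sin 15°) = (0.9659, 0.2588); from cell (4,5)
  next x-line at t=0.8179, next y-line at t=2.6660; Δt_x=1.0353, Δt_y=3.8637
    x: enter (5,5) at t=0.8179
    x: enter (6,5) at t=1.8531
    y: enter (6,6) at t=2.6660
    x: enter (7,6) at t=2.8884
    x: enter (8,6) at t=3.9237 ← occupied
  → r_1 = 3.9237
beam 2: φ=-90°, α=60°
  dir = (cos 60°, sin 60°) = (0.5000, 0.8660); from cell (4,5)
  next x-line at t=1.5800, next y-line at t=0.7967; Δt_x=2.0000, Δt_y=1.1547
    y: enter (4,6) at t=0.7967
    x: enter (5,6) at t=1.5800
    y: enter (5,7) at t=1.9514 ← occupied
  → r_2 = 1.9514
beam 3: φ=-45°, α=105°
  dir = (cos 105°, sin 105°) = (-0.2588, 0.9659); from cell (4,5)
  next x-line at t=0.8114, next y-line at t=0.7143; Δt_x=3.8637, Δt_y=1.0353
    y: enter (4,6) at t=0.7143
    x: enter (3,6) at t=0.8114
    y: enter (3,7) at t=1.7496 ← occupied
  → r_3 = 1.7496
beam 4: φ=0°, α=150°
  dir = (cos 150°, sin 150°) = (-0.8660, 0.5000); from cell (4,5)
  next x-line at t=0.2425, next y-line at t=1.3800; Δt_x=1.1547, Δt_y=2.0000
    x: enter (3,5) at t=0.2425
    y: enter (3,6) at t=1.3800
    x: enter (2,6) at t=1.3972
    x: enter (1,6) at t=2.5519
    y: enter (1,7) at t=3.3800 ← occupied
  → r_4 = 3.3800
beam 5: φ=45°, α=195°
  dir = (cos 195°, sin 195°) = (-0.9659, -0.2588); from cell (4,5)
  next x-line at t=0.2174, next y-line at t=1.1977; Δt_x=1.0353, Δt_y=3.8637
    x: enter (3,5) at t=0.2174
    y: enter (3,4) at t=1.1977
    x: enter (2,4) at t=1.2527
    x: enter (1,4) at t=2.2880
    x: enter (0,4) at t=3.3232 ← occupied
  → r_5 = 3.3232
beam 6: φ=90°, α=240°
  dir = (cos 240°, sin 240°) = (-0.5000, -0.8660); from cell (4,5)
  next x-line at t=0.4200, next y-line at t=0.3580; Δt_x=2.0000, Δt_y=1.1547
    y: enter (4,4) at t=0.3580
    x: enter (3,4) at t=0.4200
    y: enter (3,3) at t=1.5127
    x: enter (2,3) at t=2.4200
    y: enter (2,2) at t=2.6674
    y: enter (2,1) at t=3.8221
    x: enter (1,1) at t=4.4200
    y: enter (1,0) at t=4.9768 ← occupied
  → r_6 = 4.9768
beam 7: φ=135°, α=285°
  dir = (cos 285°, sin 285°) = (0.2588, -0.9659); from cell (4,5)
  next x-line at t=3.0523, next y-line at t=0.3209; Δt_x=3.8637, Δt_y=1.0353
    y: enter (4,4) at t=0.3209
    y: enter (4,3) at t=1.3562
    y: enter (4,2) at t=2.3915
    x: enter (5,2) at t=3.0523
    y: enter (5,1) at t=3.4268 ← occupied
  → r_7 = 3.4268

ranges = [3.9237, 1.9514, 1.7496, 3.3800, 3.3232, 4.9768, 3.4268]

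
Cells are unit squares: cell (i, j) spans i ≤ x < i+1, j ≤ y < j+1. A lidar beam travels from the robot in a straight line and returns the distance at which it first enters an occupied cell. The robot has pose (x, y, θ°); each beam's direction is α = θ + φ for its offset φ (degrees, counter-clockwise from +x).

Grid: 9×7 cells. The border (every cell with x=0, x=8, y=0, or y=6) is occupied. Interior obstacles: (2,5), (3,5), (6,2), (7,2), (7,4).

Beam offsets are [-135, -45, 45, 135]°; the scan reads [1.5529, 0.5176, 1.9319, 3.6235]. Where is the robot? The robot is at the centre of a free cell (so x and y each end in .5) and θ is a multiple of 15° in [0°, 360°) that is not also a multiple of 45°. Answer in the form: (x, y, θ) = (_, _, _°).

Enumerate (i+0.5, j+0.5, θ) over the 30 free cells and 16 admissible headings. For each, cast all 4 beams and compare to the given ranges.
  (1.5, 4.5, 60°): beam 1 = 3.6235 ≠ 1.5529 ✗
  (2.5, 4.5, 285°): beam 1 = 1.7321 ≠ 1.5529 ✗
  (7.5, 5.5, 75°): beam 1 = 0.5774 ≠ 1.5529 ✗
  (1.5, 4.5, 15°): beam 1 = 1.0000 ≠ 1.5529 ✗
  …
  (2.5, 1.5, 300°): r_1=1.5529, r_2=0.5176, r_3=1.9319, r_4=3.6235 — all match ✓
Unique over the lattice → pose = (2.5, 1.5, 300°).

(x, y, θ) = (2.5, 1.5, 300°)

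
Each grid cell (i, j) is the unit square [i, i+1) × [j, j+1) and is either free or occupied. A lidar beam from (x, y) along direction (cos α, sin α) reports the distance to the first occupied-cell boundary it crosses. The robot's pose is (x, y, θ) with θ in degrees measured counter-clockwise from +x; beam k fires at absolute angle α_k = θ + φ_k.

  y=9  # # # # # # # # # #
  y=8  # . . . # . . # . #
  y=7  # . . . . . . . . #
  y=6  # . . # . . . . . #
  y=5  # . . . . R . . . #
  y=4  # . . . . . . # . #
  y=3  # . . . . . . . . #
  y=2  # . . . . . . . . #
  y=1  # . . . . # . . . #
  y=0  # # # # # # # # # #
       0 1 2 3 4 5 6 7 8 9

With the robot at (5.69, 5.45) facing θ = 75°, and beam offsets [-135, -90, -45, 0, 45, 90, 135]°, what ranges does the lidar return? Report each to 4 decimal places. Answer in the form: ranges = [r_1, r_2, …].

ranges = [5.1384, 1.7387, 3.8221, 3.6752, 2.9445, 2.1250, 5.4155]

beam 1: φ=-135°, α=300°
  direction (0.5000, -0.8660); cell (5,5); t to first gridline: x 0.6200, y 0.5196 (then +2.0000 / +1.1547)
    (5,4) via y @ 0.5196
    (6,4) via x @ 0.6200
    (6,3) via y @ 1.6743
    (7,3) via x @ 2.6200
    (7,2) via y @ 2.8290
    (7,1) via y @ 3.9837
    (8,1) via x @ 4.6200
    (8,0) via y @ 5.1384  # hit
  → r_1 = 5.1384
beam 2: φ=-90°, α=345°
  direction (0.9659, -0.2588); cell (5,5); t to first gridline: x 0.3209, y 1.7387 (then +1.0353 / +3.8637)
    (6,5) via x @ 0.3209
    (7,5) via x @ 1.3562
    (7,4) via y @ 1.7387  # hit
  → r_2 = 1.7387
beam 3: φ=-45°, α=30°
  direction (0.8660, 0.5000); cell (5,5); t to first gridline: x 0.3580, y 1.1000 (then +1.1547 / +2.0000)
    (6,5) via x @ 0.3580
    (6,6) via y @ 1.1000
    (7,6) via x @ 1.5127
    (8,6) via x @ 2.6674
    (8,7) via y @ 3.1000
    (9,7) via x @ 3.8221  # hit
  → r_3 = 3.8221
beam 4: φ=0°, α=75°
  direction (0.2588, 0.9659); cell (5,5); t to first gridline: x 1.1977, y 0.5694 (then +3.8637 / +1.0353)
    (5,6) via y @ 0.5694
    (6,6) via x @ 1.1977
    (6,7) via y @ 1.6047
    (6,8) via y @ 2.6400
    (6,9) via y @ 3.6752  # hit
  → r_4 = 3.6752
beam 5: φ=45°, α=120°
  direction (-0.5000, 0.8660); cell (5,5); t to first gridline: x 1.3800, y 0.6351 (then +2.0000 / +1.1547)
    (5,6) via y @ 0.6351
    (4,6) via x @ 1.3800
    (4,7) via y @ 1.7898
    (4,8) via y @ 2.9445  # hit
  → r_5 = 2.9445
beam 6: φ=90°, α=165°
  direction (-0.9659, 0.2588); cell (5,5); t to first gridline: x 0.7143, y 2.1250 (then +1.0353 / +3.8637)
    (4,5) via x @ 0.7143
    (3,5) via x @ 1.7496
    (3,6) via y @ 2.1250  # hit
  → r_6 = 2.1250
beam 7: φ=135°, α=210°
  direction (-0.8660, -0.5000); cell (5,5); t to first gridline: x 0.7967, y 0.9000 (then +1.1547 / +2.0000)
    (4,5) via x @ 0.7967
    (4,4) via y @ 0.9000
    (3,4) via x @ 1.9514
    (3,3) via y @ 2.9000
    (2,3) via x @ 3.1061
    (1,3) via x @ 4.2608
    (1,2) via y @ 4.9000
    (0,2) via x @ 5.4155  # hit
  → r_7 = 5.4155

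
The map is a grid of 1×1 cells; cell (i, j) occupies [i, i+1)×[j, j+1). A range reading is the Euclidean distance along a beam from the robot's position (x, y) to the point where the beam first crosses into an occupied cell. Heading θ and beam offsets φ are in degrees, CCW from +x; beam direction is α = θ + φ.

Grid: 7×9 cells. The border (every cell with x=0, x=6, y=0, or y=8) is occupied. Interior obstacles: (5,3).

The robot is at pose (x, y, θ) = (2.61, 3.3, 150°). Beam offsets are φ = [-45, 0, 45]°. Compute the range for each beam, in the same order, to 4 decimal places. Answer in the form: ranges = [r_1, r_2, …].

ranges = [4.8658, 1.8591, 1.6668]

beam 1: φ=-45°, α=105°
  d=(-0.2588,0.9659)  start (2,3)  tX=2.3569 tY=0.7247  stride 1/|dx|=3.8637 1/|dy|=1.0353
    cross y-line → (2,4), t=0.7247
    cross y-line → (2,5), t=1.7600
    cross x-line → (1,5), t=2.3569
    cross y-line → (1,6), t=2.7952
    cross y-line → (1,7), t=3.8305
    cross y-line → (1,8), t=4.8658 (wall)
  → r_1 = 4.8658
beam 2: φ=0°, α=150°
  d=(-0.8660,0.5000)  start (2,3)  tX=0.7044 tY=1.4000  stride 1/|dx|=1.1547 1/|dy|=2.0000
    cross x-line → (1,3), t=0.7044
    cross y-line → (1,4), t=1.4000
    cross x-line → (0,4), t=1.8591 (wall)
  → r_2 = 1.8591
beam 3: φ=45°, α=195°
  d=(-0.9659,-0.2588)  start (2,3)  tX=0.6315 tY=1.1591  stride 1/|dx|=1.0353 1/|dy|=3.8637
    cross x-line → (1,3), t=0.6315
    cross y-line → (1,2), t=1.1591
    cross x-line → (0,2), t=1.6668 (wall)
  → r_3 = 1.6668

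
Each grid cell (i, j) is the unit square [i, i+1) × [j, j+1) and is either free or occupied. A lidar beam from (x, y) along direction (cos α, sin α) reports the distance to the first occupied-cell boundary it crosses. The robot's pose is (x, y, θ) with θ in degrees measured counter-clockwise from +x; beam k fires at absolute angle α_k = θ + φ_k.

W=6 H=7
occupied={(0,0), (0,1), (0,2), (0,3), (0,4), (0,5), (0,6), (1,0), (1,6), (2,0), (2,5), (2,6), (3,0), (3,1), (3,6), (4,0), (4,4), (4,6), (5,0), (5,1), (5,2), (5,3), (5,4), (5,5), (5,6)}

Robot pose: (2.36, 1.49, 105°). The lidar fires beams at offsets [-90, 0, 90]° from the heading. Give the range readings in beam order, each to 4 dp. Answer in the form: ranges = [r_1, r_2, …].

ranges = [0.6626, 4.6691, 1.4080]

beam 1: φ=-90°, α=15°
  d=(0.9659,0.2588)  start (2,1)  tX=0.6626 tY=1.9705  stride 1/|dx|=1.0353 1/|dy|=3.8637
    cross x-line → (3,1), t=0.6626 (wall)
  → r_1 = 0.6626
beam 2: φ=0°, α=105°
  d=(-0.2588,0.9659)  start (2,1)  tX=1.3909 tY=0.5280  stride 1/|dx|=3.8637 1/|dy|=1.0353
    cross y-line → (2,2), t=0.5280
    cross x-line → (1,2), t=1.3909
    cross y-line → (1,3), t=1.5633
    cross y-line → (1,4), t=2.5985
    cross y-line → (1,5), t=3.6338
    cross y-line → (1,6), t=4.6691 (wall)
  → r_2 = 4.6691
beam 3: φ=90°, α=195°
  d=(-0.9659,-0.2588)  start (2,1)  tX=0.3727 tY=1.8932  stride 1/|dx|=1.0353 1/|dy|=3.8637
    cross x-line → (1,1), t=0.3727
    cross x-line → (0,1), t=1.4080 (wall)
  → r_3 = 1.4080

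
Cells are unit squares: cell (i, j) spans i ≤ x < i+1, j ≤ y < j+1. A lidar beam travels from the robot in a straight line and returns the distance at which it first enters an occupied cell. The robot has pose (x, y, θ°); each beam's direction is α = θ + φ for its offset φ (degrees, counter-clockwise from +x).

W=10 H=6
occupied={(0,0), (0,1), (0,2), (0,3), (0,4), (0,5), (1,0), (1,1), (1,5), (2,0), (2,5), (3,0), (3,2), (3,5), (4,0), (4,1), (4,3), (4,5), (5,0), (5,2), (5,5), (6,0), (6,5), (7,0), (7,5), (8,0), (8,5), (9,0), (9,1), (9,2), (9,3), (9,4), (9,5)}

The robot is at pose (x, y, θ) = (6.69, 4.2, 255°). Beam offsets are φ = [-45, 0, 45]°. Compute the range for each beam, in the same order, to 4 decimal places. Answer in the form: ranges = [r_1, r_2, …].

ranges = [1.9514, 3.3129, 3.6950]

beam 1: φ=-45°, α=210°
  cosα=-0.8660 sinα=-0.5000 | (6,4) | tMaxX 0.7967 tMaxY 0.4000 | tΔX 1.1547 tΔY 2.0000
    t=0.4000 [y] (6,3)
    t=0.7967 [x] (5,3)
    t=1.9514 [x] (4,3) — stop
  → r_1 = 1.9514
beam 2: φ=0°, α=255°
  cosα=-0.2588 sinα=-0.9659 | (6,4) | tMaxX 2.6660 tMaxY 0.2071 | tΔX 3.8637 tΔY 1.0353
    t=0.2071 [y] (6,3)
    t=1.2423 [y] (6,2)
    t=2.2776 [y] (6,1)
    t=2.6660 [x] (5,1)
    t=3.3129 [y] (5,0) — stop
  → r_2 = 3.3129
beam 3: φ=45°, α=300°
  cosα=0.5000 sinα=-0.8660 | (6,4) | tMaxX 0.6200 tMaxY 0.2309 | tΔX 2.0000 tΔY 1.1547
    t=0.2309 [y] (6,3)
    t=0.6200 [x] (7,3)
    t=1.3856 [y] (7,2)
    t=2.5403 [y] (7,1)
    t=2.6200 [x] (8,1)
    t=3.6950 [y] (8,0) — stop
  → r_3 = 3.6950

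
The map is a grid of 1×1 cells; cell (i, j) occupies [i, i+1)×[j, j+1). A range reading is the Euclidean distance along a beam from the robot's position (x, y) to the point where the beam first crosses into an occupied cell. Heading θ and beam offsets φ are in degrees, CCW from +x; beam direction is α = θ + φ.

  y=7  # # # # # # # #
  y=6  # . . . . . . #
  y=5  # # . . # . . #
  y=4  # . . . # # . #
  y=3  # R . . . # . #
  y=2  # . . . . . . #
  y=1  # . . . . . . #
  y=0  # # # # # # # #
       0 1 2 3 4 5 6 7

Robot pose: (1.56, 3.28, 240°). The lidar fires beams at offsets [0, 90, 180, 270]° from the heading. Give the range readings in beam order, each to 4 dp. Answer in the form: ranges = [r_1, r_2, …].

beam 1: φ=0°, α=240°
  cosα=-0.5000 sinα=-0.8660 | (1,3) | tMaxX 1.1200 tMaxY 0.3233 | tΔX 2.0000 tΔY 1.1547
    t=0.3233 [y] (1,2)
    t=1.1200 [x] (0,2) — stop
  → r_1 = 1.1200
beam 2: φ=90°, α=330°
  cosα=0.8660 sinα=-0.5000 | (1,3) | tMaxX 0.5081 tMaxY 0.5600 | tΔX 1.1547 tΔY 2.0000
    t=0.5081 [x] (2,3)
    t=0.5600 [y] (2,2)
    t=1.6628 [x] (3,2)
    t=2.5600 [y] (3,1)
    t=2.8175 [x] (4,1)
    t=3.9722 [x] (5,1)
    t=4.5600 [y] (5,0) — stop
  → r_2 = 4.5600
beam 3: φ=180°, α=60°
  cosα=0.5000 sinα=0.8660 | (1,3) | tMaxX 0.8800 tMaxY 0.8314 | tΔX 2.0000 tΔY 1.1547
    t=0.8314 [y] (1,4)
    t=0.8800 [x] (2,4)
    t=1.9861 [y] (2,5)
    t=2.8800 [x] (3,5)
    t=3.1408 [y] (3,6)
    t=4.2955 [y] (3,7) — stop
  → r_3 = 4.2955
beam 4: φ=270°, α=150°
  cosα=-0.8660 sinα=0.5000 | (1,3) | tMaxX 0.6466 tMaxY 1.4400 | tΔX 1.1547 tΔY 2.0000
    t=0.6466 [x] (0,3) — stop
  → r_4 = 0.6466

ranges = [1.1200, 4.5600, 4.2955, 0.6466]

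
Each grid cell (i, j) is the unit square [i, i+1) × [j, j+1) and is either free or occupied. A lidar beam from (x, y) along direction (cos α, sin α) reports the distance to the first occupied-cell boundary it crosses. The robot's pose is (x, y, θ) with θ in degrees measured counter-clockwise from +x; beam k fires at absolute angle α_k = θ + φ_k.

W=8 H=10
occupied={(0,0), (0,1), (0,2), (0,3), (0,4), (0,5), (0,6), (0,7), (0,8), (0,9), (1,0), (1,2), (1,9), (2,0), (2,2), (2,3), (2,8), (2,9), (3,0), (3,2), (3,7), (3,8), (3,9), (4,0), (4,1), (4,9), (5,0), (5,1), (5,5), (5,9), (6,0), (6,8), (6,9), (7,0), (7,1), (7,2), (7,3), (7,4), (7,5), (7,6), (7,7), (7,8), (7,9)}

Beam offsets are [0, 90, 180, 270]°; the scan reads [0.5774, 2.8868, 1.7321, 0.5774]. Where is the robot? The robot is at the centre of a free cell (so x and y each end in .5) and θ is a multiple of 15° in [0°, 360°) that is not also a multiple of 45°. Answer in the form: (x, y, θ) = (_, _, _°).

The pose lattice has 37·16 = 592 candidates. Test each by forward raycasting.
  (3.5, 1.5, 300°): beam 2 = 0.5774 ≠ 2.8868 ✗
  (2.5, 4.5, 255°): beam 1 = 0.5176 ≠ 0.5774 ✗
  (5.5, 6.5, 165°): beam 1 = 1.9319 ≠ 0.5774 ✗
  …
  (6.5, 7.5, 60°): r_1=0.5774, r_2=2.8868, r_3=1.7321, r_4=0.5774 — all match ✓
No second candidate reproduces the full scan.

(x, y, θ) = (6.5, 7.5, 60°)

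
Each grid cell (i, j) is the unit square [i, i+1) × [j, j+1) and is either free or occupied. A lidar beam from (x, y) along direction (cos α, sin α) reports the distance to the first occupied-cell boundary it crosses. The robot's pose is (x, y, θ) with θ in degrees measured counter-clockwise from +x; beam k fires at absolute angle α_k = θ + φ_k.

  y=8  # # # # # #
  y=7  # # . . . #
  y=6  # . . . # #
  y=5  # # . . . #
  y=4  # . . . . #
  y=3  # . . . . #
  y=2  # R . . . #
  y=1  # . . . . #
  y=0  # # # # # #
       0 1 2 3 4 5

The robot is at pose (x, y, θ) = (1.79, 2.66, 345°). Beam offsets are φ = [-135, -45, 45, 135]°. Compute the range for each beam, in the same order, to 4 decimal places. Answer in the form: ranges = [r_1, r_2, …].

beam 1: φ=-135°, α=210°
  dir = (cos 210°, sin 210°) = (-0.8660, -0.5000); from cell (1,2)
  next x-line at t=0.9122, next y-line at t=1.3200; Δt_x=1.1547, Δt_y=2.0000
    x: enter (0,2) at t=0.9122 ← occupied
  → r_1 = 0.9122
beam 2: φ=-45°, α=300°
  dir = (cos 300°, sin 300°) = (0.5000, -0.8660); from cell (1,2)
  next x-line at t=0.4200, next y-line at t=0.7621; Δt_x=2.0000, Δt_y=1.1547
    x: enter (2,2) at t=0.4200
    y: enter (2,1) at t=0.7621
    y: enter (2,0) at t=1.9168 ← occupied
  → r_2 = 1.9168
beam 3: φ=45°, α=30°
  dir = (cos 30°, sin 30°) = (0.8660, 0.5000); from cell (1,2)
  next x-line at t=0.2425, next y-line at t=0.6800; Δt_x=1.1547, Δt_y=2.0000
    x: enter (2,2) at t=0.2425
    y: enter (2,3) at t=0.6800
    x: enter (3,3) at t=1.3972
    x: enter (4,3) at t=2.5519
    y: enter (4,4) at t=2.6800
    x: enter (5,4) at t=3.7066 ← occupied
  → r_3 = 3.7066
beam 4: φ=135°, α=120°
  dir = (cos 120°, sin 120°) = (-0.5000, 0.8660); from cell (1,2)
  next x-line at t=1.5800, next y-line at t=0.3926; Δt_x=2.0000, Δt_y=1.1547
    y: enter (1,3) at t=0.3926
    y: enter (1,4) at t=1.5473
    x: enter (0,4) at t=1.5800 ← occupied
  → r_4 = 1.5800

ranges = [0.9122, 1.9168, 3.7066, 1.5800]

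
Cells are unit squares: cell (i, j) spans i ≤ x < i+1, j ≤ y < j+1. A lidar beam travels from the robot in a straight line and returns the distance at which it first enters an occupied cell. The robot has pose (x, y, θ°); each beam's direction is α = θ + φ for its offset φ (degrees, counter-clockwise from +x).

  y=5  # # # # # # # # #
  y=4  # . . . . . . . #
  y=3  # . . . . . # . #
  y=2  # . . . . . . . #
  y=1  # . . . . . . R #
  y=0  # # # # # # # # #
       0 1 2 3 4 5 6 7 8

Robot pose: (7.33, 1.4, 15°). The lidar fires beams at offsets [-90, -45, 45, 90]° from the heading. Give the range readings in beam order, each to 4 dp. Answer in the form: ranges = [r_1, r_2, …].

ranges = [0.4141, 0.7736, 1.3400, 1.6564]

beam 1: φ=-90°, α=285°
  direction (0.2588, -0.9659); cell (7,1); t to first gridline: x 2.5887, y 0.4141 (then +3.8637 / +1.0353)
    (7,0) via y @ 0.4141  # hit
  → r_1 = 0.4141
beam 2: φ=-45°, α=330°
  direction (0.8660, -0.5000); cell (7,1); t to first gridline: x 0.7736, y 0.8000 (then +1.1547 / +2.0000)
    (8,1) via x @ 0.7736  # hit
  → r_2 = 0.7736
beam 3: φ=45°, α=60°
  direction (0.5000, 0.8660); cell (7,1); t to first gridline: x 1.3400, y 0.6928 (then +2.0000 / +1.1547)
    (7,2) via y @ 0.6928
    (8,2) via x @ 1.3400  # hit
  → r_3 = 1.3400
beam 4: φ=90°, α=105°
  direction (-0.2588, 0.9659); cell (7,1); t to first gridline: x 1.2750, y 0.6212 (then +3.8637 / +1.0353)
    (7,2) via y @ 0.6212
    (6,2) via x @ 1.2750
    (6,3) via y @ 1.6564  # hit
  → r_4 = 1.6564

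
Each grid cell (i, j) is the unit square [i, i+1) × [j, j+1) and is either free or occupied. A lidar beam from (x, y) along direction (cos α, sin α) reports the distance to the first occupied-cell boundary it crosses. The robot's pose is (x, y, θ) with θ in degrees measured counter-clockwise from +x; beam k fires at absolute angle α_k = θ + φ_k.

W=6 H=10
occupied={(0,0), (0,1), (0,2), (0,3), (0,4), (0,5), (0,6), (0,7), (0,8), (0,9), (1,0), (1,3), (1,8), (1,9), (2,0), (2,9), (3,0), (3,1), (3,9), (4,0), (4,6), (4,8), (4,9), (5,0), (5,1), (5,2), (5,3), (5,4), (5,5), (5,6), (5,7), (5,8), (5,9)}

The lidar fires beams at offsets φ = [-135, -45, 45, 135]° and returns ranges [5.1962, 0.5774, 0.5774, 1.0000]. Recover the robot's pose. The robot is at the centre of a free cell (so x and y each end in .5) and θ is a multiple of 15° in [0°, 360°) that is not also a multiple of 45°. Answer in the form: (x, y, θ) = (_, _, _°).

(x, y, θ) = (1.5, 1.5, 195°)

Enumerate (i+0.5, j+0.5, θ) over the 27 free cells and 16 admissible headings. For each, cast all 4 beams and compare to the given ranges.
  (3.5, 5.5, 330°): beam 1 = 2.5882 ≠ 5.1962 ✗
  (2.5, 2.5, 285°): beam 1 = 1.0000 ≠ 5.1962 ✗
  (2.5, 5.5, 255°): beam 1 = 2.8868 ≠ 5.1962 ✗
  (1.5, 2.5, 75°): beam 1 = 1.7321 ≠ 5.1962 ✗
  …
  (1.5, 1.5, 195°): r_1=5.1962, r_2=0.5774, r_3=0.5774, r_4=1.0000 — all match ✓
Only this pose fits every beam.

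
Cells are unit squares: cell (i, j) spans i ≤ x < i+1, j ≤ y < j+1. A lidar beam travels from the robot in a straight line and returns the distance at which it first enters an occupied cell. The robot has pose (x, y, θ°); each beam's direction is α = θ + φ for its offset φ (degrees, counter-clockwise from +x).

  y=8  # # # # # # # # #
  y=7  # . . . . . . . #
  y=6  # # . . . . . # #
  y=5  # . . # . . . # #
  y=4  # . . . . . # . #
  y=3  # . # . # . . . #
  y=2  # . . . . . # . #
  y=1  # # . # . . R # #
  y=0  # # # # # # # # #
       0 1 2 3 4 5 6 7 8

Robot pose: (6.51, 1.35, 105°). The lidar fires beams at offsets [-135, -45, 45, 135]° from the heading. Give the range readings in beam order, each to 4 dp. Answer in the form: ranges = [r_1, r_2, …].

ranges = [0.5658, 0.7506, 4.0530, 0.4041]

beam 1: φ=-135°, α=330°
  dir = (cos 330°, sin 330°) = (0.8660, -0.5000); from cell (6,1)
  next x-line at t=0.5658, next y-line at t=0.7000; Δt_x=1.1547, Δt_y=2.0000
    x: enter (7,1) at t=0.5658 ← occupied
  → r_1 = 0.5658
beam 2: φ=-45°, α=60°
  dir = (cos 60°, sin 60°) = (0.5000, 0.8660); from cell (6,1)
  next x-line at t=0.9800, next y-line at t=0.7506; Δt_x=2.0000, Δt_y=1.1547
    y: enter (6,2) at t=0.7506 ← occupied
  → r_2 = 0.7506
beam 3: φ=45°, α=150°
  dir = (cos 150°, sin 150°) = (-0.8660, 0.5000); from cell (6,1)
  next x-line at t=0.5889, next y-line at t=1.3000; Δt_x=1.1547, Δt_y=2.0000
    x: enter (5,1) at t=0.5889
    y: enter (5,2) at t=1.3000
    x: enter (4,2) at t=1.7436
    x: enter (3,2) at t=2.8983
    y: enter (3,3) at t=3.3000
    x: enter (2,3) at t=4.0530 ← occupied
  → r_3 = 4.0530
beam 4: φ=135°, α=240°
  dir = (cos 240°, sin 240°) = (-0.5000, -0.8660); from cell (6,1)
  next x-line at t=1.0200, next y-line at t=0.4041; Δt_x=2.0000, Δt_y=1.1547
    y: enter (6,0) at t=0.4041 ← occupied
  → r_4 = 0.4041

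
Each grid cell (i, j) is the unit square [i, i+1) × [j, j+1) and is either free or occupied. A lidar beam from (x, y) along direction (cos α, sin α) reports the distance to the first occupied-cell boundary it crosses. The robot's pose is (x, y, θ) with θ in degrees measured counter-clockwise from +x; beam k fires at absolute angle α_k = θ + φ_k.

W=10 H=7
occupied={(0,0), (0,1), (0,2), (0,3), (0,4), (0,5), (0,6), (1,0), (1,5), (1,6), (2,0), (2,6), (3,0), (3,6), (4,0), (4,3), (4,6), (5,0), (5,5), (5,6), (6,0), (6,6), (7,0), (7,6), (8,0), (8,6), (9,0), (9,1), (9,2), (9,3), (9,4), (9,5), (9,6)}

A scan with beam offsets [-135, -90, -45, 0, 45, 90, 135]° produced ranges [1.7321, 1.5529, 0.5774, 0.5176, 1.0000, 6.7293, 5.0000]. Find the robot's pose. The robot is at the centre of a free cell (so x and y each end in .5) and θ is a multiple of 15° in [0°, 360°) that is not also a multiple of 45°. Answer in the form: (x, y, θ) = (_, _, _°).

Enumerate (i+0.5, j+0.5, θ) over the 37 free cells and 16 admissible headings. For each, cast all 7 beams and compare to the given ranges.
  (1.5, 1.5, 300°): beam 1 = 0.5176 ≠ 1.7321 ✗
  (3.5, 1.5, 150°): beam 1 = 5.6940 ≠ 1.7321 ✗
  (2.5, 5.5, 105°): beam 1 = 7.5056 ≠ 1.7321 ✗
  (1.5, 1.5, 75°): beam 1 = 0.5774 ≠ 1.7321 ✗
  …
  (2.5, 1.5, 285°): r_1=1.7321, r_2=1.5529, r_3=0.5774, r_4=0.5176, r_5=1.0000, r_6=6.7293, r_7=5.0000 — all match ✓
Unique over the lattice → pose = (2.5, 1.5, 285°).

(x, y, θ) = (2.5, 1.5, 285°)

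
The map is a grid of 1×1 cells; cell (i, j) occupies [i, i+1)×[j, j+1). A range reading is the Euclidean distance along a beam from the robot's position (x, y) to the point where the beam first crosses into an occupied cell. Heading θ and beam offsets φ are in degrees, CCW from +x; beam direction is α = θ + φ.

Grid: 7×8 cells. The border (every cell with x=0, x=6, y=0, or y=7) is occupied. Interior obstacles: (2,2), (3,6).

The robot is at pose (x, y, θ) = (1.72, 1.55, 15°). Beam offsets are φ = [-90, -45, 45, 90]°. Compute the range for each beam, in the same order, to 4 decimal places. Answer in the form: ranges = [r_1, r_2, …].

beam 1: φ=-90°, α=285°
  direction (0.2588, -0.9659); cell (1,1); t to first gridline: x 1.0818, y 0.5694 (then +3.8637 / +1.0353)
    (1,0) via y @ 0.5694  # hit
  → r_1 = 0.5694
beam 2: φ=-45°, α=330°
  direction (0.8660, -0.5000); cell (1,1); t to first gridline: x 0.3233, y 1.1000 (then +1.1547 / +2.0000)
    (2,1) via x @ 0.3233
    (2,0) via y @ 1.1000  # hit
  → r_2 = 1.1000
beam 3: φ=45°, α=60°
  direction (0.5000, 0.8660); cell (1,1); t to first gridline: x 0.5600, y 0.5196 (then +2.0000 / +1.1547)
    (1,2) via y @ 0.5196
    (2,2) via x @ 0.5600  # hit
  → r_3 = 0.5600
beam 4: φ=90°, α=105°
  direction (-0.2588, 0.9659); cell (1,1); t to first gridline: x 2.7819, y 0.4659 (then +3.8637 / +1.0353)
    (1,2) via y @ 0.4659
    (1,3) via y @ 1.5012
    (1,4) via y @ 2.5364
    (0,4) via x @ 2.7819  # hit
  → r_4 = 2.7819

ranges = [0.5694, 1.1000, 0.5600, 2.7819]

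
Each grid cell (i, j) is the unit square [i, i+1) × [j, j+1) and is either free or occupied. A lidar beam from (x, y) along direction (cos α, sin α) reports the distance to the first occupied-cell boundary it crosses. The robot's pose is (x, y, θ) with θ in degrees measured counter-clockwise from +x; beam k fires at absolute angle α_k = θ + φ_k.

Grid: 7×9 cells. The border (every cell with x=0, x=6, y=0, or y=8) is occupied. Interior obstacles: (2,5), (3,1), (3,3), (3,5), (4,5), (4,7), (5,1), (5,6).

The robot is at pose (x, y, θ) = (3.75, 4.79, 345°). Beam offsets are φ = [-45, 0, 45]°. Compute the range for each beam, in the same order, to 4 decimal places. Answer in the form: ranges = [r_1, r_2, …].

beam 1: φ=-45°, α=300°
  d=(0.5000,-0.8660)  start (3,4)  tX=0.5000 tY=0.9122  stride 1/|dx|=2.0000 1/|dy|=1.1547
    cross x-line → (4,4), t=0.5000
    cross y-line → (4,3), t=0.9122
    cross y-line → (4,2), t=2.0669
    cross x-line → (5,2), t=2.5000
    cross y-line → (5,1), t=3.2216 (wall)
  → r_1 = 3.2216
beam 2: φ=0°, α=345°
  d=(0.9659,-0.2588)  start (3,4)  tX=0.2588 tY=3.0523  stride 1/|dx|=1.0353 1/|dy|=3.8637
    cross x-line → (4,4), t=0.2588
    cross x-line → (5,4), t=1.2941
    cross x-line → (6,4), t=2.3294 (wall)
  → r_2 = 2.3294
beam 3: φ=45°, α=30°
  d=(0.8660,0.5000)  start (3,4)  tX=0.2887 tY=0.4200  stride 1/|dx|=1.1547 1/|dy|=2.0000
    cross x-line → (4,4), t=0.2887
    cross y-line → (4,5), t=0.4200 (wall)
  → r_3 = 0.4200

ranges = [3.2216, 2.3294, 0.4200]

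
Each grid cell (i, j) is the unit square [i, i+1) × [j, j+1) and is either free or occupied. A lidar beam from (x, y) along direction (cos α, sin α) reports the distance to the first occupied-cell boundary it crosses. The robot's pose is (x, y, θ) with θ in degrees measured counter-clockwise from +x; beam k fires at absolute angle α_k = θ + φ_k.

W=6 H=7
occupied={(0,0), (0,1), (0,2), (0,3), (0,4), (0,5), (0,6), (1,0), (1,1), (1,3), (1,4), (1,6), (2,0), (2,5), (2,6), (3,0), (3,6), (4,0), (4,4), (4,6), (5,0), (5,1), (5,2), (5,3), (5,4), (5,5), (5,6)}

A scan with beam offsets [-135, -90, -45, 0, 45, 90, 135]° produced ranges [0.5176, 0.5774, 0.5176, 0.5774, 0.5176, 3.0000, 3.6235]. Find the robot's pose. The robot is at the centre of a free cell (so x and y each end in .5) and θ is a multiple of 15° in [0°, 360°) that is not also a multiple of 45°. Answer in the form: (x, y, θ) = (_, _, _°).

(x, y, θ) = (1.5, 2.5, 240°)

The pose lattice has 15·16 = 240 candidates. Test each by forward raycasting.
  (3.5, 5.5, 75°): beam 1 = 1.0000 ≠ 0.5176 ✗
  (3.5, 4.5, 120°): beam 3 = 1.5529 ≠ 0.5176 ✗
  (4.5, 5.5, 60°): beam 6 = 1.0000 ≠ 3.0000 ✗
  (4.5, 2.5, 210°): beam 1 = 1.5529 ≠ 0.5176 ✗
  …
  (1.5, 2.5, 240°): r_1=0.5176, r_2=0.5774, r_3=0.5176, r_4=0.5774, r_5=0.5176, r_6=3.0000, r_7=3.6235 — all match ✓
No second candidate reproduces the full scan.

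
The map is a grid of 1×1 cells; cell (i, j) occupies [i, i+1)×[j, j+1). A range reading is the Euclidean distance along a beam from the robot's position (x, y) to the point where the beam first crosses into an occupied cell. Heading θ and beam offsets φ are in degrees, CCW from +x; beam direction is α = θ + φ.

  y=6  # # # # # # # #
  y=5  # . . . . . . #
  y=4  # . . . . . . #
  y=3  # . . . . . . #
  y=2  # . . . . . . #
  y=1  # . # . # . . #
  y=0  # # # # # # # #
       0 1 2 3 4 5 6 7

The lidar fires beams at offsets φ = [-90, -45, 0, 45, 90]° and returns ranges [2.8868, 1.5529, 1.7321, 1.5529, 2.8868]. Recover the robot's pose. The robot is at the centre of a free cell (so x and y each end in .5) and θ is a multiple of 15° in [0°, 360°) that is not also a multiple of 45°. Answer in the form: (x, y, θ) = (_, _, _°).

(x, y, θ) = (2.5, 3.5, 210°)

Candidates: 28 free-cell centres × 16 headings = 448 poses. Raycast each; keep the one whose scan matches to 4 dp.
  (4.5, 3.5, 150°): beam 2 = 2.5882 ≠ 1.5529 ✗
  (1.5, 2.5, 330°): beam 1 = 1.0000 ≠ 2.8868 ✗
  (1.5, 1.5, 150°): beam 1 = 5.1962 ≠ 2.8868 ✗
  …
  (2.5, 3.5, 210°): r_1=2.8868, r_2=1.5529, r_3=1.7321, r_4=1.5529, r_5=2.8868 — all match ✓
Unique over the lattice → pose = (2.5, 3.5, 210°).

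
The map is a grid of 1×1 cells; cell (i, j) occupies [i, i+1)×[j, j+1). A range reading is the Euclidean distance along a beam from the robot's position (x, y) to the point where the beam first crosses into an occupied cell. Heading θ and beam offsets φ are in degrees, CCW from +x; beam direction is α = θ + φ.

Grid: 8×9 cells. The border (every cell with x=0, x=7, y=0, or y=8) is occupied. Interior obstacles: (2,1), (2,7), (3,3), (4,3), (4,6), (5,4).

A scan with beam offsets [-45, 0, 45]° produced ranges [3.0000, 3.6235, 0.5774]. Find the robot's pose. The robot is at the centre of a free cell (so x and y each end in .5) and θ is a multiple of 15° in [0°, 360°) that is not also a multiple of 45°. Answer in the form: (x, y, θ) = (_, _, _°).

(x, y, θ) = (3.5, 2.5, 15°)

Candidates: 36 free-cell centres × 16 headings = 576 poses. Raycast each; keep the one whose scan matches to 4 dp.
  (5.5, 3.5, 165°): beam 1 = 0.5774 ≠ 3.0000 ✗
  (6.5, 4.5, 300°): beam 1 = 3.6235 ≠ 3.0000 ✗
  (2.5, 2.5, 210°): beam 1 = 1.5529 ≠ 3.0000 ✗
  (1.5, 3.5, 240°): beam 1 = 0.5176 ≠ 3.0000 ✗
  …
  (3.5, 2.5, 15°): r_1=3.0000, r_2=3.6235, r_3=0.5774 — all match ✓
Unique over the lattice → pose = (3.5, 2.5, 15°).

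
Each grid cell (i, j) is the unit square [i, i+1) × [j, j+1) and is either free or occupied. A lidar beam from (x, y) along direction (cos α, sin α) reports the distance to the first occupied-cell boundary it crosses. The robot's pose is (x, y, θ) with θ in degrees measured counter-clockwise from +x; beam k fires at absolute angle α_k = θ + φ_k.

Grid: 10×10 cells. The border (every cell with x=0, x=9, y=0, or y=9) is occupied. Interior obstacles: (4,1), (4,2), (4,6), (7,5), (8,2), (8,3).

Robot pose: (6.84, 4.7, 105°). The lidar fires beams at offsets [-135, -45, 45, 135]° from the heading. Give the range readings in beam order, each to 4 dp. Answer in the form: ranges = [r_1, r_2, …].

beam 1: φ=-135°, α=330°
  d=(0.8660,-0.5000)  start (6,4)  tX=0.1848 tY=1.4000  stride 1/|dx|=1.1547 1/|dy|=2.0000
    cross x-line → (7,4), t=0.1848
    cross x-line → (8,4), t=1.3395
    cross y-line → (8,3), t=1.4000 (wall)
  → r_1 = 1.4000
beam 2: φ=-45°, α=60°
  d=(0.5000,0.8660)  start (6,4)  tX=0.3200 tY=0.3464  stride 1/|dx|=2.0000 1/|dy|=1.1547
    cross x-line → (7,4), t=0.3200
    cross y-line → (7,5), t=0.3464 (wall)
  → r_2 = 0.3464
beam 3: φ=45°, α=150°
  d=(-0.8660,0.5000)  start (6,4)  tX=0.9699 tY=0.6000  stride 1/|dx|=1.1547 1/|dy|=2.0000
    cross y-line → (6,5), t=0.6000
    cross x-line → (5,5), t=0.9699
    cross x-line → (4,5), t=2.1246
    cross y-line → (4,6), t=2.6000 (wall)
  → r_3 = 2.6000
beam 4: φ=135°, α=240°
  d=(-0.5000,-0.8660)  start (6,4)  tX=1.6800 tY=0.8083  stride 1/|dx|=2.0000 1/|dy|=1.1547
    cross y-line → (6,3), t=0.8083
    cross x-line → (5,3), t=1.6800
    cross y-line → (5,2), t=1.9630
    cross y-line → (5,1), t=3.1177
    cross x-line → (4,1), t=3.6800 (wall)
  → r_4 = 3.6800

ranges = [1.4000, 0.3464, 2.6000, 3.6800]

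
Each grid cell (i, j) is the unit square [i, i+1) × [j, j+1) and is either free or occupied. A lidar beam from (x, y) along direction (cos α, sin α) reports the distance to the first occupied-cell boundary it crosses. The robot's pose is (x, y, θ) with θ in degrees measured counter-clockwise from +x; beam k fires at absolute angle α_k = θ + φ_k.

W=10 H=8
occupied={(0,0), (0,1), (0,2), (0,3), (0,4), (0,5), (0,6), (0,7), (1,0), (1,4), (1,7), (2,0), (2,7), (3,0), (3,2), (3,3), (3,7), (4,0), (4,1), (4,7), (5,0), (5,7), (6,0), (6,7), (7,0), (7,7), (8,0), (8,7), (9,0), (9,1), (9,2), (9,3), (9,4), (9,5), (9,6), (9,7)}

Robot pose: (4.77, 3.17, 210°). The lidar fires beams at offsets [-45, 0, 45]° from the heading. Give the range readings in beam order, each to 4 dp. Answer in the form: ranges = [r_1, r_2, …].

ranges = [0.7972, 0.8891, 1.2113]

beam 1: φ=-45°, α=165°
  cosα=-0.9659 sinα=0.2588 | (4,3) | tMaxX 0.7972 tMaxY 3.2069 | tΔX 1.0353 tΔY 3.8637
    t=0.7972 [x] (3,3) — stop
  → r_1 = 0.7972
beam 2: φ=0°, α=210°
  cosα=-0.8660 sinα=-0.5000 | (4,3) | tMaxX 0.8891 tMaxY 0.3400 | tΔX 1.1547 tΔY 2.0000
    t=0.3400 [y] (4,2)
    t=0.8891 [x] (3,2) — stop
  → r_2 = 0.8891
beam 3: φ=45°, α=255°
  cosα=-0.2588 sinα=-0.9659 | (4,3) | tMaxX 2.9751 tMaxY 0.1760 | tΔX 3.8637 tΔY 1.0353
    t=0.1760 [y] (4,2)
    t=1.2113 [y] (4,1) — stop
  → r_3 = 1.2113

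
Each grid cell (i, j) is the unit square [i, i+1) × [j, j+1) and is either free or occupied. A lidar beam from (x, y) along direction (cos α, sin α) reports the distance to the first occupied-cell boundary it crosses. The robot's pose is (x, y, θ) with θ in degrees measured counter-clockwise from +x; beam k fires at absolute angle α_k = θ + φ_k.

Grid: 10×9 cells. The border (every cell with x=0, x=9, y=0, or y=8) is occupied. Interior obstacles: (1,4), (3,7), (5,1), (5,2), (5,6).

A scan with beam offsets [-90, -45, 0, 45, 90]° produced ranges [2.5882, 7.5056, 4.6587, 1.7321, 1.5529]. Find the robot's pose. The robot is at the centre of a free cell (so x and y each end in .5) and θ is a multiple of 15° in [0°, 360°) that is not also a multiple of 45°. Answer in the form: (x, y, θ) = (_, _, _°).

Enumerate (i+0.5, j+0.5, θ) over the 51 free cells and 16 admissible headings. For each, cast all 5 beams and compare to the given ranges.
  (6.5, 1.5, 210°): beam 1 = 1.0000 ≠ 2.5882 ✗
  (8.5, 2.5, 195°): beam 1 = 5.6940 ≠ 2.5882 ✗
  (4.5, 4.5, 165°): beam 1 = 1.9319 ≠ 2.5882 ✗
  …
  (2.5, 2.5, 75°): r_1=2.5882, r_2=7.5056, r_3=4.6587, r_4=1.7321, r_5=1.5529 — all match ✓
No second candidate reproduces the full scan.

(x, y, θ) = (2.5, 2.5, 75°)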